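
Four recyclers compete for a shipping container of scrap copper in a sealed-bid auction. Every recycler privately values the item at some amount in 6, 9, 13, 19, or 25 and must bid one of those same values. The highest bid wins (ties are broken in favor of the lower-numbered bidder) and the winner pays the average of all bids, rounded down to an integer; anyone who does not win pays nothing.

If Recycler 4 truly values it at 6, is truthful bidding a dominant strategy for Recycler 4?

Check each profile of the others' bids and compare truth against every alternative bid.
Others bid (6, 6, 6): truth gives 0, best alternative gives 0.
Others bid (6, 6, 9): truth gives 0, best alternative gives 0.
Others bid (6, 6, 13): truth gives 0, best alternative gives 0.
Others bid (6, 6, 19): truth gives 0, best alternative gives 0.
Others bid (6, 6, 25): truth gives 0, best alternative gives 0.
Others bid (6, 9, 6): truth gives 0, best alternative gives 0.
(Remaining 119 profiles checked similarly; truth is weakly best in each.)
In every case the truthful bid is at least as good as any alternative, so it is a dominant strategy.

Yes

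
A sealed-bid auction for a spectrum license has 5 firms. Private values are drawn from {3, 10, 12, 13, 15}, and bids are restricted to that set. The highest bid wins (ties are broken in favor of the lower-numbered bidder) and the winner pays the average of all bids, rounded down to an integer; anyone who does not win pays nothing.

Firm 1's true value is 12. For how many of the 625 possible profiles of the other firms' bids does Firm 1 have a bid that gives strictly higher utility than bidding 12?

307

Others bid (3, 3, 3, 3): truth gives 8; bid 3 gives 9 > 8. Violating.
Others bid (3, 3, 3, 10): truth gives 6; bid 10 gives 7 > 6. Violating.
Others bid (3, 3, 3, 13): truth gives 0; bid 13 gives 5 > 0. Violating.
Others bid (3, 3, 3, 15): truth gives 0; bid 15 gives 5 > 0. Violating.
Others bid (3, 3, 3, 12): truth gives 6; no alternative beats it.
Others bid (3, 3, 10, 10): truth gives 5; no alternative beats it.
(Checking all 625 profiles: 307 have a profitable deviation, 318 do not.)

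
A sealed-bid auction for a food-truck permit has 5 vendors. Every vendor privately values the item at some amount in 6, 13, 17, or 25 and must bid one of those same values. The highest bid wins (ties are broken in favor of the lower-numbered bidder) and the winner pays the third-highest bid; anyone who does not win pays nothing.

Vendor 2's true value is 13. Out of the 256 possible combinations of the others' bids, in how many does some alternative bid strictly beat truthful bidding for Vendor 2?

8

Others bid (6, 6, 6, 17): truth gives 0; bid 17 gives 7 > 0. Violating.
Others bid (6, 6, 6, 25): truth gives 0; bid 25 gives 7 > 0. Violating.
Others bid (6, 6, 17, 6): truth gives 0; bid 17 gives 7 > 0. Violating.
Others bid (6, 6, 25, 6): truth gives 0; bid 25 gives 7 > 0. Violating.
Others bid (6, 6, 6, 6): truth gives 7; no alternative beats it.
Others bid (6, 6, 6, 13): truth gives 7; no alternative beats it.
(Checking all 256 profiles: 8 have a profitable deviation, 248 do not.)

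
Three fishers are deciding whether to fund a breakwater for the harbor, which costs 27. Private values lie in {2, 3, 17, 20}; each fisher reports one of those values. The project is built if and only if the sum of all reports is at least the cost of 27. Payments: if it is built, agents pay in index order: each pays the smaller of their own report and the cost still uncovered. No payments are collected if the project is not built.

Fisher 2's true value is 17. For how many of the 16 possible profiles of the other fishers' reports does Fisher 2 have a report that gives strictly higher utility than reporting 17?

4

Others report (17, 17): truth gives 7; report 2 gives 15 > 7. Violating.
Others report (17, 20): truth gives 7; report 2 gives 15 > 7. Violating.
Others report (20, 17): truth gives 10; report 2 gives 15 > 10. Violating.
Others report (20, 20): truth gives 10; report 2 gives 15 > 10. Violating.
Others report (2, 2): truth gives 0; no alternative beats it.
Others report (2, 3): truth gives 0; no alternative beats it.
(Checking all 16 profiles: 4 have a profitable deviation, 12 do not.)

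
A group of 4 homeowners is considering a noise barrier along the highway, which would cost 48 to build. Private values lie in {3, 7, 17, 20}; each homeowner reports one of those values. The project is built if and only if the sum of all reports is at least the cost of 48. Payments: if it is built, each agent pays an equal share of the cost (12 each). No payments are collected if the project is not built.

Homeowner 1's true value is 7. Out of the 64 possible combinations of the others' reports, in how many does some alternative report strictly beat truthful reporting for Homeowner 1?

12

Others report (3, 20, 20): truth gives -5; report 3 gives 0 > -5. Violating.
Others report (7, 17, 17): truth gives -5; report 3 gives 0 > -5. Violating.
Others report (7, 17, 20): truth gives -5; report 3 gives 0 > -5. Violating.
Others report (7, 20, 17): truth gives -5; report 3 gives 0 > -5. Violating.
Others report (3, 3, 3): truth gives 0; no alternative beats it.
Others report (3, 3, 7): truth gives 0; no alternative beats it.
(Checking all 64 profiles: 12 have a profitable deviation, 52 do not.)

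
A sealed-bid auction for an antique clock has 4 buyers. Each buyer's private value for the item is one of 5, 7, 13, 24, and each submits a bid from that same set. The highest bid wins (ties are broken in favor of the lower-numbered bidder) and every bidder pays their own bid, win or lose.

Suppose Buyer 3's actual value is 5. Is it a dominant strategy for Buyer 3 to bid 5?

Consider the case where Buyer 1 bids 5, Buyer 2 bids 5 and Buyer 4 bids 5.
Truthful bid 5: loses but pays 5, utility -5.
Bid 7 instead: wins, pays 7, utility 5 - 7 = -2.
Since -2 > -5, bidding 7 is strictly better here, so truthful bidding is not dominant.

No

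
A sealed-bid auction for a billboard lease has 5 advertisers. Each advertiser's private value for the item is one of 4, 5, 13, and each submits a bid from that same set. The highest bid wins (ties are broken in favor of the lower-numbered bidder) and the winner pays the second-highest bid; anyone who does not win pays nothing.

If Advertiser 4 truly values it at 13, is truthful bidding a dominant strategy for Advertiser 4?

Yes

Check each profile of the others' bids and compare truth against every alternative bid.
Others bid (4, 4, 5, 4): truth gives 8, best alternative gives 0.
Others bid (4, 4, 5, 5): truth gives 8, best alternative gives 0.
Others bid (4, 5, 4, 4): truth gives 8, best alternative gives 0.
Others bid (4, 5, 4, 5): truth gives 8, best alternative gives 0.
Others bid (4, 5, 5, 4): truth gives 8, best alternative gives 0.
Others bid (4, 5, 5, 5): truth gives 8, best alternative gives 0.
(Remaining 75 profiles checked similarly; truth is weakly best in each.)
In every case the truthful bid is at least as good as any alternative, so it is a dominant strategy.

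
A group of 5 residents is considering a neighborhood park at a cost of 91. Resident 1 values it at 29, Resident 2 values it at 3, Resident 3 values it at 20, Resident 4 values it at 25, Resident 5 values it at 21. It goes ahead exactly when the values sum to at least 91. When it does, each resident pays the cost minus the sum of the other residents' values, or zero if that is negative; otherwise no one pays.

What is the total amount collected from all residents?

67

Total value 98 ≥ cost 91, so it is built.
Resident 1: others sum to 69; max(0, 91 - 69) = 22.
Resident 2: others sum to 95; max(0, 91 - 95) = 0.
Resident 3: others sum to 78; max(0, 91 - 78) = 13.
Resident 4: others sum to 73; max(0, 91 - 73) = 18.
Resident 5: others sum to 77; max(0, 91 - 77) = 14.
Total collected = 22 + 0 + 13 + 18 + 14 = 67.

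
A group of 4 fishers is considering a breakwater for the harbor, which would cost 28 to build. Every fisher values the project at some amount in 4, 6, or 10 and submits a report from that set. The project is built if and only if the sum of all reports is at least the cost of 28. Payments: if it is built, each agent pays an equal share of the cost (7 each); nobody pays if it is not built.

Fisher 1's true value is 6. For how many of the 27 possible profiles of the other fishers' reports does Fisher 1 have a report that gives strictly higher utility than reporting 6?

3

Others report (6, 6, 10): truth gives -1; report 4 gives 0 > -1. Violating.
Others report (6, 10, 6): truth gives -1; report 4 gives 0 > -1. Violating.
Others report (10, 6, 6): truth gives -1; report 4 gives 0 > -1. Violating.
Others report (4, 4, 4): truth gives 0; no alternative beats it.
Others report (4, 4, 6): truth gives 0; no alternative beats it.
(Checking all 27 profiles: 3 have a profitable deviation, 24 do not.)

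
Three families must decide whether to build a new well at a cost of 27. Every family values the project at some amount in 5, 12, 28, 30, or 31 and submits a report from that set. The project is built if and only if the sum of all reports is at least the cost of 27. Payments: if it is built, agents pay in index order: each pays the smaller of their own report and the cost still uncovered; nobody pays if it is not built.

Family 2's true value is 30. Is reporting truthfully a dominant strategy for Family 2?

Consider the case where Family 1 reports 5 and Family 3 reports 12.
Truthful report 30: project built, pays 22, utility 30 - 22 = 8.
Report 12 instead: project built, pays 12, utility 30 - 12 = 18.
Since 18 > 8, reporting 12 is strictly better here, so truthful reporting is not dominant.

No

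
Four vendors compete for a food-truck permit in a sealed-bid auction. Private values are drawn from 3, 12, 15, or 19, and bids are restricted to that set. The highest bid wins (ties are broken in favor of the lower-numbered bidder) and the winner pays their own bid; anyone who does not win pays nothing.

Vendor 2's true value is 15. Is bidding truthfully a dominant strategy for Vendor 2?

No

Consider the case where Vendor 1 bids 3, Vendor 3 bids 3 and Vendor 4 bids 3.
Truthful bid 15: wins, pays 15, utility 15 - 15 = 0.
Bid 12 instead: wins, pays 12, utility 15 - 12 = 3.
Since 3 > 0, bidding 12 is strictly better here, so truthful bidding is not dominant.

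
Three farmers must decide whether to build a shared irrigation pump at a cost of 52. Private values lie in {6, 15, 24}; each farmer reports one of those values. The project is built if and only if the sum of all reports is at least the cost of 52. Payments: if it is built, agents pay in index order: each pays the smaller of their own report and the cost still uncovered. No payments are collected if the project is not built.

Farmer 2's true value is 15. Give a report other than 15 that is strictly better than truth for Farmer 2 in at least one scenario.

6

Suppose Farmer 1 reports 24 and Farmer 3 reports 24.
Report 15: project built, pays 15, utility 15 - 15 = 0.
Report 6: project built, pays 6, utility 15 - 6 = 9.
So reporting 6 beats truth here (9 > 0).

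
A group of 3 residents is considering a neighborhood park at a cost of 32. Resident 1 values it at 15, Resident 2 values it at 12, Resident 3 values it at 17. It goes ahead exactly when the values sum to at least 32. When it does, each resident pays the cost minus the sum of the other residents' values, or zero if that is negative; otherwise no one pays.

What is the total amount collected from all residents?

8

Total value 44 ≥ cost 32, so it is built.
Resident 1: others sum to 29; max(0, 32 - 29) = 3.
Resident 2: others sum to 32; max(0, 32 - 32) = 0.
Resident 3: others sum to 27; max(0, 32 - 27) = 5.
Total collected = 3 + 0 + 5 = 8.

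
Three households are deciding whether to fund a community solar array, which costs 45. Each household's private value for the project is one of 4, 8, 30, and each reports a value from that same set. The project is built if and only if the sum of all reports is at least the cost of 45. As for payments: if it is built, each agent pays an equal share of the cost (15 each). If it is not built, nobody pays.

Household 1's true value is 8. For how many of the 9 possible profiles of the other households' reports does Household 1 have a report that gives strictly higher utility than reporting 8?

Others report (8, 30): truth gives -7; report 4 gives 0 > -7. Violating.
Others report (30, 8): truth gives -7; report 4 gives 0 > -7. Violating.
Others report (4, 4): truth gives 0; no alternative beats it.
Others report (4, 8): truth gives 0; no alternative beats it.
(Checking all 9 profiles: 2 have a profitable deviation, 7 do not.)

2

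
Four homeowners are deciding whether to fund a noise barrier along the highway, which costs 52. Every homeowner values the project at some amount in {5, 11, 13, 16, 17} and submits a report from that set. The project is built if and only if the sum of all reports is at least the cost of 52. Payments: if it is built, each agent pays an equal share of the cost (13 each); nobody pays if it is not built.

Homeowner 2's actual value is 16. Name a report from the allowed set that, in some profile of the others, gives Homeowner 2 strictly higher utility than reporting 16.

17

Suppose Homeowner 1 reports 5, Homeowner 3 reports 13 and Homeowner 4 reports 17.
Report 16: project not built, utility 0.
Report 17: project built, pays 13, utility 16 - 13 = 3.
So reporting 17 beats truth here (3 > 0).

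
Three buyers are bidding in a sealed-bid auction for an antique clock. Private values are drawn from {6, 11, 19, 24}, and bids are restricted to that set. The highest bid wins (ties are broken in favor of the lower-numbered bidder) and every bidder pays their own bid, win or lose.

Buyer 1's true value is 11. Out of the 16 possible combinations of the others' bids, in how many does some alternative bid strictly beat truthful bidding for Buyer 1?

13

Others bid (6, 6): truth gives 0; bid 6 gives 5 > 0. Violating.
Others bid (6, 19): truth gives -11; bid 6 gives -6 > -11. Violating.
Others bid (6, 24): truth gives -11; bid 6 gives -6 > -11. Violating.
Others bid (11, 19): truth gives -11; bid 6 gives -6 > -11. Violating.
Others bid (6, 11): truth gives 0; no alternative beats it.
Others bid (11, 6): truth gives 0; no alternative beats it.
(Checking all 16 profiles: 13 have a profitable deviation, 3 do not.)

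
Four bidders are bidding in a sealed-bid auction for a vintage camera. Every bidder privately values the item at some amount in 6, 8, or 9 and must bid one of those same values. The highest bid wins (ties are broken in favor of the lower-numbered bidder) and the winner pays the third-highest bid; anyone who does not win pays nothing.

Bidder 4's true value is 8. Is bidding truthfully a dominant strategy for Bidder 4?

No

Consider the case where Bidder 1 bids 6, Bidder 2 bids 6 and Bidder 3 bids 8.
Truthful bid 8: loses, pays 0, utility 0.
Bid 9 instead: wins, pays 6, utility 8 - 6 = 2.
Since 2 > 0, bidding 9 is strictly better here, so truthful bidding is not dominant.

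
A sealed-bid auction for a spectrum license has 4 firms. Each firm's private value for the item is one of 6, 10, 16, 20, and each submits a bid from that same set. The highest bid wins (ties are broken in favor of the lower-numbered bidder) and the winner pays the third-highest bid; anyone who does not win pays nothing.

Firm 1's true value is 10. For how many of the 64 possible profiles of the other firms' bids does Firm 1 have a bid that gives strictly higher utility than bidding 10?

6

Others bid (6, 6, 16): truth gives 0; bid 16 gives 4 > 0. Violating.
Others bid (6, 6, 20): truth gives 0; bid 20 gives 4 > 0. Violating.
Others bid (6, 16, 6): truth gives 0; bid 16 gives 4 > 0. Violating.
Others bid (6, 20, 6): truth gives 0; bid 20 gives 4 > 0. Violating.
Others bid (6, 6, 6): truth gives 4; no alternative beats it.
Others bid (6, 6, 10): truth gives 4; no alternative beats it.
(Checking all 64 profiles: 6 have a profitable deviation, 58 do not.)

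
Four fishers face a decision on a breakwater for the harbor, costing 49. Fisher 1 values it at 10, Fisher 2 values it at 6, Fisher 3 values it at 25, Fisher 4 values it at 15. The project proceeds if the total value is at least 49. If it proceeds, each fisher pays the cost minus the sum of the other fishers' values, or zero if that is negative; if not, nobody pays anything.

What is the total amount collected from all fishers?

Total value 56 ≥ cost 49, so it is built.
Fisher 1: others sum to 46; max(0, 49 - 46) = 3.
Fisher 2: others sum to 50; max(0, 49 - 50) = 0.
Fisher 3: others sum to 31; max(0, 49 - 31) = 18.
Fisher 4: others sum to 41; max(0, 49 - 41) = 8.
Total collected = 3 + 0 + 18 + 8 = 29.

29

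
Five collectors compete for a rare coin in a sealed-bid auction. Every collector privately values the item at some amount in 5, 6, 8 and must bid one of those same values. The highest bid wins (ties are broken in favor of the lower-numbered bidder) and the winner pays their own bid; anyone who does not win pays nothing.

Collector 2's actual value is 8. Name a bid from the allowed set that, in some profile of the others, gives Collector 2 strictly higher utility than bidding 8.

6

Suppose Collector 1 bids 5, Collector 3 bids 5, Collector 4 bids 5 and Collector 5 bids 5.
Bid 8: wins, pays 8, utility 8 - 8 = 0.
Bid 6: wins, pays 6, utility 8 - 6 = 2.
So bidding 6 beats truth here (2 > 0).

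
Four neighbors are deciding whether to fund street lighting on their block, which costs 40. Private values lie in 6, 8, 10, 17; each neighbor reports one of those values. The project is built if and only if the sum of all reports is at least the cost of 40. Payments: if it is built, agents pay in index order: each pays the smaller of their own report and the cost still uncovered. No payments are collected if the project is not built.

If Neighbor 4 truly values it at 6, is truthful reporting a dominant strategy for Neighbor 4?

Check each profile of the others' reports and compare truth against every alternative report.
Others report (6, 10, 17): truth gives 0, best alternative gives -1.
Others report (6, 17, 10): truth gives 0, best alternative gives -1.
Others report (8, 8, 17): truth gives 0, best alternative gives -1.
Others report (8, 17, 8): truth gives 0, best alternative gives -1.
Others report (10, 6, 17): truth gives 0, best alternative gives -1.
Others report (10, 17, 6): truth gives 0, best alternative gives -1.
(Remaining 58 profiles checked similarly; truth is weakly best in each.)
In every case the truthful report is at least as good as any alternative, so it is a dominant strategy.

Yes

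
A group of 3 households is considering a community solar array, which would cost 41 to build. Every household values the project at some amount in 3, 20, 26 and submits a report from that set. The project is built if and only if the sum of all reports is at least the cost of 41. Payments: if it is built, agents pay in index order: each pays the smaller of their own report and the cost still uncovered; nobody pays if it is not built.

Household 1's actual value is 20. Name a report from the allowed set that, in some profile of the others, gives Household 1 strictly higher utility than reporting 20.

3

Suppose Household 2 reports 20 and Household 3 reports 20.
Report 20: project built, pays 20, utility 20 - 20 = 0.
Report 3: project built, pays 3, utility 20 - 3 = 17.
So reporting 3 beats truth here (17 > 0).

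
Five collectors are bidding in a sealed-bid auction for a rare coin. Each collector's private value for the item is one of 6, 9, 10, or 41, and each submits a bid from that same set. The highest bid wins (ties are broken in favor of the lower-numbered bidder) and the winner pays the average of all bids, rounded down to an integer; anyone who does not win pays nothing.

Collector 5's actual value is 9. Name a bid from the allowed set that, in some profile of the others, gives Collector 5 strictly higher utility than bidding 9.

10

Suppose Collector 1 bids 6, Collector 2 bids 6, Collector 3 bids 6 and Collector 4 bids 9.
Bid 9: loses, pays 0, utility 0.
Bid 10: wins, pays 7, utility 9 - 7 = 2.
So bidding 10 beats truth here (2 > 0).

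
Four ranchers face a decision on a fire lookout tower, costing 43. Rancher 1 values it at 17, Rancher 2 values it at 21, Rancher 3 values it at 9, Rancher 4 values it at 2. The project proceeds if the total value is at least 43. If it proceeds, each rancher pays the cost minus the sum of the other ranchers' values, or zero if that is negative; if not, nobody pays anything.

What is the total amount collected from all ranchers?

29

Total value 49 ≥ cost 43, so it is built.
Rancher 1: others sum to 32; max(0, 43 - 32) = 11.
Rancher 2: others sum to 28; max(0, 43 - 28) = 15.
Rancher 3: others sum to 40; max(0, 43 - 40) = 3.
Rancher 4: others sum to 47; max(0, 43 - 47) = 0.
Total collected = 11 + 15 + 3 + 0 = 29.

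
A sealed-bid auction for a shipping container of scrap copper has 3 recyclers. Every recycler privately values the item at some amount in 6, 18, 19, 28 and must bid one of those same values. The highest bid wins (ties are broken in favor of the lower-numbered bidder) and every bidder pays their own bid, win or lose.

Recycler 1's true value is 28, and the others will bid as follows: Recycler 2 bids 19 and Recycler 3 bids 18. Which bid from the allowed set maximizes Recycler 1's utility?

19

Bid 6: loses but pays 6, utility -6.
Bid 18: loses but pays 18, utility -18.
Bid 19: wins, pays 19, utility 28 - 19 = 9.
Bid 28: wins, pays 28, utility 28 - 28 = 0.
The best choice is 19 with utility 9.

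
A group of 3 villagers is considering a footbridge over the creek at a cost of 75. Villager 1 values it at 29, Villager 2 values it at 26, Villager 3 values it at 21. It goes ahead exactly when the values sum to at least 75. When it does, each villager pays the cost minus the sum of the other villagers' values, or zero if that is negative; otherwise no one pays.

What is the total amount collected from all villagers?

73

Total value 76 ≥ cost 75, so it is built.
Villager 1: others sum to 47; max(0, 75 - 47) = 28.
Villager 2: others sum to 50; max(0, 75 - 50) = 25.
Villager 3: others sum to 55; max(0, 75 - 55) = 20.
Total collected = 28 + 25 + 20 = 73.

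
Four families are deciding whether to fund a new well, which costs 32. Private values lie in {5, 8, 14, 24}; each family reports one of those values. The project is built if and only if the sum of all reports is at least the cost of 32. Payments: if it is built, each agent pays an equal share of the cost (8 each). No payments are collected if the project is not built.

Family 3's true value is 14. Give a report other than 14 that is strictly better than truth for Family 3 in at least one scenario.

24

Suppose Family 1 reports 5, Family 2 reports 5 and Family 4 reports 5.
Report 14: project not built, utility 0.
Report 24: project built, pays 8, utility 14 - 8 = 6.
So reporting 24 beats truth here (6 > 0).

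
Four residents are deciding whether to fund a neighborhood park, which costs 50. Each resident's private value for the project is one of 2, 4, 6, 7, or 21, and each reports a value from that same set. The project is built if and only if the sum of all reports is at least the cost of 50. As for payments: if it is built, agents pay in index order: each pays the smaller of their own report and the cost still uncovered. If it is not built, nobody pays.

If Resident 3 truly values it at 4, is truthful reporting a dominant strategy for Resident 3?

No

Consider the case where Resident 1 reports 6, Resident 2 reports 21 and Resident 4 reports 21.
Truthful report 4: project built, pays 4, utility 4 - 4 = 0.
Report 2 instead: project built, pays 2, utility 4 - 2 = 2.
Since 2 > 0, reporting 2 is strictly better here, so truthful reporting is not dominant.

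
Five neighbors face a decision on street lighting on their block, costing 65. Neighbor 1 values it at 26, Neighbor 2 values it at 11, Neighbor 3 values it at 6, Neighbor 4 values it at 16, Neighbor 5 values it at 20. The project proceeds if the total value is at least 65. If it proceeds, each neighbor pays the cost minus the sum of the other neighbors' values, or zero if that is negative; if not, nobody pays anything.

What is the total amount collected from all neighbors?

20

Total value 79 ≥ cost 65, so it is built.
Neighbor 1: others sum to 53; max(0, 65 - 53) = 12.
Neighbor 2: others sum to 68; max(0, 65 - 68) = 0.
Neighbor 3: others sum to 73; max(0, 65 - 73) = 0.
Neighbor 4: others sum to 63; max(0, 65 - 63) = 2.
Neighbor 5: others sum to 59; max(0, 65 - 59) = 6.
Total collected = 12 + 0 + 0 + 2 + 6 = 20.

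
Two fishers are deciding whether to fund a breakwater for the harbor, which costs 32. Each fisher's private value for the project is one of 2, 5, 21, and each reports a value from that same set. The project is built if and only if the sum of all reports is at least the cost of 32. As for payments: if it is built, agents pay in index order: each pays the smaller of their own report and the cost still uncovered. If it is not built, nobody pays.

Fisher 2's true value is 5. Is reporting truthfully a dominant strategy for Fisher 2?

Yes

Check each profile of the others' reports and compare truth against every alternative report.
Others report (2): truth gives 0, best alternative gives 0.
Others report (5): truth gives 0, best alternative gives 0.
Others report (21): truth gives 0, best alternative gives 0.
In every case the truthful report is at least as good as any alternative, so it is a dominant strategy.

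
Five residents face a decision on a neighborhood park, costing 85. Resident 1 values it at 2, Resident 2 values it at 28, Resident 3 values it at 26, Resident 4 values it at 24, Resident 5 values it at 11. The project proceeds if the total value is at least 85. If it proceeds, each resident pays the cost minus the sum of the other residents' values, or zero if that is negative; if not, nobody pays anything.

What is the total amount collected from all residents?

65

Total value 91 ≥ cost 85, so it is built.
Resident 1: others sum to 89; max(0, 85 - 89) = 0.
Resident 2: others sum to 63; max(0, 85 - 63) = 22.
Resident 3: others sum to 65; max(0, 85 - 65) = 20.
Resident 4: others sum to 67; max(0, 85 - 67) = 18.
Resident 5: others sum to 80; max(0, 85 - 80) = 5.
Total collected = 0 + 22 + 20 + 18 + 5 = 65.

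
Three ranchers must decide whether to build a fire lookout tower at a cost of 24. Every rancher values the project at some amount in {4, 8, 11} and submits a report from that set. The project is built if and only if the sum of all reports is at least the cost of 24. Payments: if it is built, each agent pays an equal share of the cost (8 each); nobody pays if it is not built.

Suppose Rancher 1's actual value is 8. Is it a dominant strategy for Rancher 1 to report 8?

Check each profile of the others' reports and compare truth against every alternative report.
Others report (4, 4): truth gives 0, best alternative gives 0.
Others report (4, 8): truth gives 0, best alternative gives 0.
Others report (4, 11): truth gives 0, best alternative gives 0.
Others report (8, 4): truth gives 0, best alternative gives 0.
Others report (8, 8): truth gives 0, best alternative gives 0.
Others report (8, 11): truth gives 0, best alternative gives 0.
(Remaining 3 profiles checked similarly; truth is weakly best in each.)
In every case the truthful report is at least as good as any alternative, so it is a dominant strategy.

Yes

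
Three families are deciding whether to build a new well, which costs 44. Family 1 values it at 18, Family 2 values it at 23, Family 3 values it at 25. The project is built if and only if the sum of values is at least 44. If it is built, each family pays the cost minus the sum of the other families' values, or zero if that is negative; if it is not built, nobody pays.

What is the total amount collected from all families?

Total value 66 ≥ cost 44, so it is built.
Family 1: others sum to 48; max(0, 44 - 48) = 0.
Family 2: others sum to 43; max(0, 44 - 43) = 1.
Family 3: others sum to 41; max(0, 44 - 41) = 3.
Total collected = 0 + 1 + 3 = 4.

4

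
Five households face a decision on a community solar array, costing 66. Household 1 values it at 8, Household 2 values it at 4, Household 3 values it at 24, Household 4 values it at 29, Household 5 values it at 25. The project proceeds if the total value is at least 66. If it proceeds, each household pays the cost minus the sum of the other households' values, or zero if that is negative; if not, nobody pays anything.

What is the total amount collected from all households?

6

Total value 90 ≥ cost 66, so it is built.
Household 1: others sum to 82; max(0, 66 - 82) = 0.
Household 2: others sum to 86; max(0, 66 - 86) = 0.
Household 3: others sum to 66; max(0, 66 - 66) = 0.
Household 4: others sum to 61; max(0, 66 - 61) = 5.
Household 5: others sum to 65; max(0, 66 - 65) = 1.
Total collected = 0 + 0 + 0 + 5 + 1 = 6.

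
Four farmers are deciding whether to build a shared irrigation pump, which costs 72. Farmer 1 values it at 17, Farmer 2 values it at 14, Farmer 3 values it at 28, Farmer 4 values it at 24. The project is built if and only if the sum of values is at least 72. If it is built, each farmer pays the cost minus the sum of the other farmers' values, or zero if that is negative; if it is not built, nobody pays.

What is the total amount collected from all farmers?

Total value 83 ≥ cost 72, so it is built.
Farmer 1: others sum to 66; max(0, 72 - 66) = 6.
Farmer 2: others sum to 69; max(0, 72 - 69) = 3.
Farmer 3: others sum to 55; max(0, 72 - 55) = 17.
Farmer 4: others sum to 59; max(0, 72 - 59) = 13.
Total collected = 6 + 3 + 17 + 13 = 39.

39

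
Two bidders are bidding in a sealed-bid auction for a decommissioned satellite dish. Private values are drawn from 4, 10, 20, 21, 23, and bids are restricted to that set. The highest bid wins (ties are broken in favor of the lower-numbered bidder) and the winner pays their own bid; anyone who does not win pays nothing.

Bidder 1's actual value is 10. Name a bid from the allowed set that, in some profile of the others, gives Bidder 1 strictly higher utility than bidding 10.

4

Suppose Bidder 2 bids 4.
Bid 10: wins, pays 10, utility 10 - 10 = 0.
Bid 4: wins, pays 4, utility 10 - 4 = 6.
So bidding 4 beats truth here (6 > 0).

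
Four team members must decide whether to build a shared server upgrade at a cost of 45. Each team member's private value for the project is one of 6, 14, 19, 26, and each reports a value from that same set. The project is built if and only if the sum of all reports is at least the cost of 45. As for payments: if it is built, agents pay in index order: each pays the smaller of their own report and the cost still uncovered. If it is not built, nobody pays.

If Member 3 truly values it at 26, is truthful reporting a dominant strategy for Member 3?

No

Consider the case where Member 1 reports 6, Member 2 reports 6 and Member 4 reports 14.
Truthful report 26: project built, pays 26, utility 26 - 26 = 0.
Report 19 instead: project built, pays 19, utility 26 - 19 = 7.
Since 7 > 0, reporting 19 is strictly better here, so truthful reporting is not dominant.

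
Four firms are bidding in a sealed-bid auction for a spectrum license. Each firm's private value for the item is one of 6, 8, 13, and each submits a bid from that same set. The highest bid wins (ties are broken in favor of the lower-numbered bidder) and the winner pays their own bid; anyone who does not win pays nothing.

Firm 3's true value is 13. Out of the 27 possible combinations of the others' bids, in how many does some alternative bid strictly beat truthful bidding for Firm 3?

Others bid (6, 6, 6): truth gives 0; bid 8 gives 5 > 0. Violating.
Others bid (6, 6, 8): truth gives 0; bid 8 gives 5 > 0. Violating.
Others bid (6, 6, 13): truth gives 0; no alternative beats it.
Others bid (6, 8, 6): truth gives 0; no alternative beats it.
(Checking all 27 profiles: 2 have a profitable deviation, 25 do not.)

2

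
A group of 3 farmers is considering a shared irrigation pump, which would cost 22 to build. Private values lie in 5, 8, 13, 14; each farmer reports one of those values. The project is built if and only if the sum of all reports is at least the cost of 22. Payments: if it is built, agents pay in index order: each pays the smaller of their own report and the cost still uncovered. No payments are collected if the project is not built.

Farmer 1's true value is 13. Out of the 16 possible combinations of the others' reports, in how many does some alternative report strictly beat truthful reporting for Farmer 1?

Others report (5, 13): truth gives 0; report 5 gives 8 > 0. Violating.
Others report (5, 14): truth gives 0; report 5 gives 8 > 0. Violating.
Others report (8, 8): truth gives 0; report 8 gives 5 > 0. Violating.
Others report (8, 13): truth gives 0; report 5 gives 8 > 0. Violating.
Others report (5, 5): truth gives 0; no alternative beats it.
Others report (5, 8): truth gives 0; no alternative beats it.
(Checking all 16 profiles: 13 have a profitable deviation, 3 do not.)

13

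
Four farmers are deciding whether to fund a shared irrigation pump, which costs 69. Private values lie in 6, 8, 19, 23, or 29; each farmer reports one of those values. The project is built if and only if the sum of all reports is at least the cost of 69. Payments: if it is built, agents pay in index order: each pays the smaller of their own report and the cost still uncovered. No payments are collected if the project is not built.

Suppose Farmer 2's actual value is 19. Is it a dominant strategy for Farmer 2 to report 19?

Consider the case where Farmer 1 reports 6, Farmer 3 reports 29 and Farmer 4 reports 29.
Truthful report 19: project built, pays 19, utility 19 - 19 = 0.
Report 6 instead: project built, pays 6, utility 19 - 6 = 13.
Since 13 > 0, reporting 6 is strictly better here, so truthful reporting is not dominant.

No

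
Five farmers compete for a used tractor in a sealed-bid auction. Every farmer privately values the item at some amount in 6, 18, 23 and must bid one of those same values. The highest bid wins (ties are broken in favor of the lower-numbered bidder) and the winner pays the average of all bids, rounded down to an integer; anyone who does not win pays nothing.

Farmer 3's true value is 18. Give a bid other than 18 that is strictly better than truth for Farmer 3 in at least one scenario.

23

Suppose Farmer 1 bids 6, Farmer 2 bids 6, Farmer 4 bids 6 and Farmer 5 bids 23.
Bid 18: loses, pays 0, utility 0.
Bid 23: wins, pays 12, utility 18 - 12 = 6.
So bidding 23 beats truth here (6 > 0).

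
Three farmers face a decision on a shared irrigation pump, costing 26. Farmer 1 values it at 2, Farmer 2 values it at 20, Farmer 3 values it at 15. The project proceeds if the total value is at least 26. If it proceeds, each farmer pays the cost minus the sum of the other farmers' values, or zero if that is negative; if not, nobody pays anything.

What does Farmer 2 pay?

9

Total value 37 ≥ cost 26, so the project is built.
The other farmers' values sum to 17.
Cost minus that sum is 26 - 17 = 9.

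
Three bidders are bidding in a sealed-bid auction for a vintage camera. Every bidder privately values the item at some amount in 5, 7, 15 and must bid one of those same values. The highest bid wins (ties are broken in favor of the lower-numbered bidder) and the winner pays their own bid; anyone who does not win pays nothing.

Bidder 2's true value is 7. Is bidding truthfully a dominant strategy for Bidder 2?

Yes

Check each profile of the others' bids and compare truth against every alternative bid.
Others bid (5, 5): truth gives 0, best alternative gives 0.
Others bid (5, 7): truth gives 0, best alternative gives 0.
Others bid (5, 15): truth gives 0, best alternative gives 0.
Others bid (7, 5): truth gives 0, best alternative gives 0.
Others bid (7, 7): truth gives 0, best alternative gives 0.
Others bid (7, 15): truth gives 0, best alternative gives 0.
(Remaining 3 profiles checked similarly; truth is weakly best in each.)
In every case the truthful bid is at least as good as any alternative, so it is a dominant strategy.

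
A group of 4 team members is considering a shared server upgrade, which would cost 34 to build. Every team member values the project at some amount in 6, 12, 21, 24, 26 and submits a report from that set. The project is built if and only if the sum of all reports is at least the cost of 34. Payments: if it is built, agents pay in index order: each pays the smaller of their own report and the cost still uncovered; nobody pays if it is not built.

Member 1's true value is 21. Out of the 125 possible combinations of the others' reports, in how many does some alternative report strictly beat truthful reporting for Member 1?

124

Others report (6, 6, 12): truth gives 0; report 12 gives 9 > 0. Violating.
Others report (6, 6, 21): truth gives 0; report 6 gives 15 > 0. Violating.
Others report (6, 6, 24): truth gives 0; report 6 gives 15 > 0. Violating.
Others report (6, 6, 26): truth gives 0; report 6 gives 15 > 0. Violating.
Others report (6, 6, 6): truth gives 0; no alternative beats it.
(Checking all 125 profiles: 124 have a profitable deviation, 1 does not.)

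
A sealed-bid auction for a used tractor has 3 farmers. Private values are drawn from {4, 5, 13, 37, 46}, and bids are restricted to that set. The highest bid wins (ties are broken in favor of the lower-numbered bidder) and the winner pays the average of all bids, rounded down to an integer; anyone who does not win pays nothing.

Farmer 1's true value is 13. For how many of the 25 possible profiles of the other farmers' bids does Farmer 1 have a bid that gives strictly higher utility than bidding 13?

Others bid (4, 4): truth gives 6; bid 4 gives 9 > 6. Violating.
Others bid (4, 5): truth gives 6; bid 5 gives 9 > 6. Violating.
Others bid (5, 4): truth gives 6; bid 5 gives 9 > 6. Violating.
Others bid (5, 5): truth gives 6; bid 5 gives 8 > 6. Violating.
Others bid (4, 13): truth gives 3; no alternative beats it.
Others bid (4, 37): truth gives 0; no alternative beats it.
(Checking all 25 profiles: 4 have a profitable deviation, 21 do not.)

4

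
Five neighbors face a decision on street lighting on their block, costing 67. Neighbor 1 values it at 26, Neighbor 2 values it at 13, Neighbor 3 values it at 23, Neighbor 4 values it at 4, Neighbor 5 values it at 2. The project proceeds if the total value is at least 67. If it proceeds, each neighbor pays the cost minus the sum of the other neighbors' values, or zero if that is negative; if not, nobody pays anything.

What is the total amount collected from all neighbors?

63

Total value 68 ≥ cost 67, so it is built.
Neighbor 1: others sum to 42; max(0, 67 - 42) = 25.
Neighbor 2: others sum to 55; max(0, 67 - 55) = 12.
Neighbor 3: others sum to 45; max(0, 67 - 45) = 22.
Neighbor 4: others sum to 64; max(0, 67 - 64) = 3.
Neighbor 5: others sum to 66; max(0, 67 - 66) = 1.
Total collected = 25 + 12 + 22 + 3 + 1 = 63.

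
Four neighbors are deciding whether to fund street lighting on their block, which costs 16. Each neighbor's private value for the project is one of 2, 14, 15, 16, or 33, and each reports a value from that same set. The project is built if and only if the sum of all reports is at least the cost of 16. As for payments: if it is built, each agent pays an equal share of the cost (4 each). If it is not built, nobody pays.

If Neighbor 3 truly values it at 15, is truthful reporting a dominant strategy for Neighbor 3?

Check each profile of the others' reports and compare truth against every alternative report.
Others report (2, 2, 2): truth gives 11, best alternative gives 11.
Others report (2, 2, 14): truth gives 11, best alternative gives 11.
Others report (2, 2, 15): truth gives 11, best alternative gives 11.
Others report (2, 2, 16): truth gives 11, best alternative gives 11.
Others report (2, 2, 33): truth gives 11, best alternative gives 11.
Others report (2, 14, 2): truth gives 11, best alternative gives 11.
(Remaining 119 profiles checked similarly; truth is weakly best in each.)
In every case the truthful report is at least as good as any alternative, so it is a dominant strategy.

Yes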